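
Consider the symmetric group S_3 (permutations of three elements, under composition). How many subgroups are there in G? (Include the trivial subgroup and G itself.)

|G| = 6, so by Lagrange every subgroup order divides 6. Divisors: 1, 2, 3, 6.
Subgroups by order — order 1: 1; order 2: 3; order 3: 1; order 6: 1.
Total: 1 + 3 + 1 + 1 = 6.

6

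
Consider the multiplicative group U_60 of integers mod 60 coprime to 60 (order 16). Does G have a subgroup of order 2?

2 | 16. A subgroup of order 2 is {1, 11}.

Yes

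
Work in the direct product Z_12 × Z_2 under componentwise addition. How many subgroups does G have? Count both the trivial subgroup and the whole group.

|G| = 24, so by Lagrange every subgroup order divides 24. Divisors: 1, 2, 3, 4, 6, 8, 12, 24.
Subgroups by order — order 1: 1; order 2: 3; order 3: 1; order 4: 3; order 6: 3; order 8: 1; order 12: 3; order 24: 1.
Total: 1 + 3 + 1 + 3 + 3 + 1 + 3 + 1 = 16.

16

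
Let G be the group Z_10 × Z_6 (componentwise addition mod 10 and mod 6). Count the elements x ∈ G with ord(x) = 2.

3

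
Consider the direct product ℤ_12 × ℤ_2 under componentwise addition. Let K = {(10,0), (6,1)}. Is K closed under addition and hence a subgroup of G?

The identity (0,0) ∉ K, so K is not a subgroup.

No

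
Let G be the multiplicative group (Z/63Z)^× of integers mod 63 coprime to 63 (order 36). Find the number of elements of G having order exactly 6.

Enumerating element orders in G gives 24 elements of order 6.

24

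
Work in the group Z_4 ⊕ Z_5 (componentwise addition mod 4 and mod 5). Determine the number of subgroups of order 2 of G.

1

|G| = 20 and 2 | 20, so subgroups of order 2 are possible by Lagrange.
The subgroups of order 2 are: {(0,0), (2,0)}.
So G has 1 subgroup of order 2.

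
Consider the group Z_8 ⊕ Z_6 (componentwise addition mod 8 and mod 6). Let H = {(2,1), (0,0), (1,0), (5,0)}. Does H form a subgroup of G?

(1,0) ∈ H but its inverse (7,0) ∉ H, so H is not a subgroup.

No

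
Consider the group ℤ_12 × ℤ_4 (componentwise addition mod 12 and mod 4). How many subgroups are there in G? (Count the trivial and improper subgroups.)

30

|G| = 48, so by Lagrange every subgroup order divides 48. Divisors: 1, 2, 3, 4, 6, 8, 12, 16, 24, 48.
Subgroups by order — order 1: 1; order 2: 3; order 3: 1; order 4: 7; order 6: 3; order 8: 3; order 12: 7; order 16: 1; order 24: 3; order 48: 1.
Total: 1 + 3 + 1 + 7 + 3 + 3 + 7 + 1 + 3 + 1 = 30.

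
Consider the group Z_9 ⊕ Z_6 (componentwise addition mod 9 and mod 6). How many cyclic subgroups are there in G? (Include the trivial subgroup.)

16

A cyclic subgroup of order d is generated by each of its φ(d) elements of order d, so the cyclic subgroups of order d number (#elements of order d)/φ(d).
Cyclic subgroups by order — order 1: 1; order 2: 1; order 3: 4; order 6: 4; order 9: 3; order 18: 3.
Total: 16.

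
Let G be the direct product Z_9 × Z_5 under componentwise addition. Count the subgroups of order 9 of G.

1

|G| = 45 and 9 | 45, so subgroups of order 9 are possible by Lagrange.
The subgroups of order 9 are: {(0,0), (1,0), (2,0), (3,0), (4,0), (5,0), (6,0), (7,0), (8,0)}.
So G has 1 subgroup of order 9.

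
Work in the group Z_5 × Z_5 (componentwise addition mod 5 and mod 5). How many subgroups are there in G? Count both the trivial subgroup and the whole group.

|G| = 25, so by Lagrange every subgroup order divides 25. Divisors: 1, 5, 25.
Subgroups by order — order 1: 1; order 5: 6; order 25: 1.
Total: 1 + 6 + 1 = 8.

8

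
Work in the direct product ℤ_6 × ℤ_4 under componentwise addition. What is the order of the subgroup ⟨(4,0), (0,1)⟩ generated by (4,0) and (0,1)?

|⟨(4,0)⟩| = 3 and |⟨(0,1)⟩| = 4, so |H| is a multiple of lcm(3, 4) = 12 and divides |G| = 24.
Closing under the operation: H = {(0,0), (0,1), (0,2), (0,3), (2,0), (2,1), (2,2), (2,3), (4,0), (4,1), (4,2), (4,3)}, so |H| = 12.

12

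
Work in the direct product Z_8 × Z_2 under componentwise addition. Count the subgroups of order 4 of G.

3

|G| = 16 and 4 | 16, so subgroups of order 4 are possible by Lagrange.
The subgroups of order 4 are: {(0,0), (0,1), (4,0), (4,1)}; {(0,0), (2,0), (4,0), (6,0)}; {(0,0), (2,1), (4,0), (6,1)}.
So G has 3 subgroups of order 4.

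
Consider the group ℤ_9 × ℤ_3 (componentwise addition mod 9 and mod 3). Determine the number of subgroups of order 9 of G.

4

|G| = 27 and 9 | 27, so subgroups of order 9 are possible by Lagrange.
The subgroups of order 9 are: {(0,0), (0,1), (0,2), (3,0), (3,1), (3,2), (6,0), (6,1), (6,2)}; {(0,0), (1,0), (2,0), (3,0), (4,0), (5,0), (6,0), (7,0), (8,0)}; {(0,0), (1,1), (2,2), (3,0), (4,1), (5,2), (6,0), (7,1), (8,2)}; {(0,0), (1,2), (2,1), (3,0), (4,2), (5,1), (6,0), (7,2), (8,1)}.
So G has 4 subgroups of order 9.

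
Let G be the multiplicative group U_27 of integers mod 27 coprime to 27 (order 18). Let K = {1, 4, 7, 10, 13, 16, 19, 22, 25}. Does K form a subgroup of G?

|K| = 9 divides |G| = 18, consistent with Lagrange.
K contains the identity, every element's inverse is in K, and K is closed under ·: it is a subgroup.
In fact K = ⟨4⟩.

Yes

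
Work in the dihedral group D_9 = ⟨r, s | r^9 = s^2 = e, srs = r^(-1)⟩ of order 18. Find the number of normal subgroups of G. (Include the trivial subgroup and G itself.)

4

G has 16 subgroups. Checking conjugation-invariance by order — order 1: 1/1 normal; order 2: 0/9 normal; order 3: 1/1 normal; order 6: 0/3 normal; order 9: 1/1 normal; order 18: 1/1 normal.
Total normal subgroups: 4.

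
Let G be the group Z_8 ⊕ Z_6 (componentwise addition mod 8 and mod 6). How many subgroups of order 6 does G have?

3

|G| = 48 and 6 | 48, so subgroups of order 6 are possible by Lagrange.
The subgroups of order 6 are: {(0,0), (0,1), (0,2), (0,3), (0,4), (0,5)}; {(0,0), (0,2), (0,4), (4,0), (4,2), (4,4)}; {(0,0), (0,2), (0,4), (4,1), (4,3), (4,5)}.
So G has 3 subgroups of order 6.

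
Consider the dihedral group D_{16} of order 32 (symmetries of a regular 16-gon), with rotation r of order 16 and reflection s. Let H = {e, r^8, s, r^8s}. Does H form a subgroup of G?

Yes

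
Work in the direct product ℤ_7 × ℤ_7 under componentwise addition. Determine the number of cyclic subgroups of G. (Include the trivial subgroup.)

9

Group the elements of G by the cyclic subgroup they generate; each cyclic subgroup of order d accounts for φ(d) elements.
Cyclic subgroups by order — order 1: 1; order 7: 8.
Total: 9.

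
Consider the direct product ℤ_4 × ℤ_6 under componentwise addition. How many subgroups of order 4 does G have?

3

|G| = 24 and 4 | 24, so subgroups of order 4 are possible by Lagrange.
The subgroups of order 4 are: {(0,0), (0,3), (2,0), (2,3)}; {(0,0), (1,0), (2,0), (3,0)}; {(0,0), (1,3), (2,0), (3,3)}.
So G has 3 subgroups of order 4.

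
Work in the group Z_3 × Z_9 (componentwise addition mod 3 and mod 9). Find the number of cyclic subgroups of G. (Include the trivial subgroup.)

Each element a generates a cyclic subgroup ⟨a⟩; distinct elements may generate the same one (a cyclic group of order d has φ(d) generators).
Cyclic subgroups by order — order 1: 1; order 3: 4; order 9: 3.
Total: 8.

8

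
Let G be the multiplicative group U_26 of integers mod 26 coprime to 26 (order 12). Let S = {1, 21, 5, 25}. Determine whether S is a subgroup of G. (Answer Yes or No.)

Yes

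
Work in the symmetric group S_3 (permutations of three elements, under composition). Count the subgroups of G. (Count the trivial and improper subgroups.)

6

|G| = 6, so by Lagrange every subgroup order divides 6. Divisors: 1, 2, 3, 6.
Subgroups by order — order 1: 1; order 2: 3; order 3: 1; order 6: 1.
Total: 1 + 3 + 1 + 1 = 6.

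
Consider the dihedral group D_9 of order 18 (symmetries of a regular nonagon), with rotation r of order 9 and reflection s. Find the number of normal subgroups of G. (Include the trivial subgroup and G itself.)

4

G has 16 subgroups. Checking conjugation-invariance by order — order 1: 1/1 normal; order 2: 0/9 normal; order 3: 1/1 normal; order 6: 0/3 normal; order 9: 1/1 normal; order 18: 1/1 normal.
Total normal subgroups: 4.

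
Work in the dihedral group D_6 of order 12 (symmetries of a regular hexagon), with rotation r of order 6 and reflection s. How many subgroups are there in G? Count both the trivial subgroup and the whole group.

|G| = 12, so by Lagrange every subgroup order divides 12. Divisors: 1, 2, 3, 4, 6, 12.
Subgroups by order — order 1: 1; order 2: 7; order 3: 1; order 4: 3; order 6: 3; order 12: 1.
Total: 1 + 7 + 1 + 3 + 3 + 1 = 16.

16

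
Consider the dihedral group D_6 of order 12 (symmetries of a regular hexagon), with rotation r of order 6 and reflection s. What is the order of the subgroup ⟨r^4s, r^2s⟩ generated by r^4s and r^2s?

6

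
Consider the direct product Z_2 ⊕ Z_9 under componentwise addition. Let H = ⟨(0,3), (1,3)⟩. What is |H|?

6

|⟨(0,3)⟩| = 3 and |⟨(1,3)⟩| = 6, so |H| is a multiple of lcm(3, 6) = 6 and divides |G| = 18.
Closing under the operation: H = {(0,0), (0,3), (0,6), (1,0), (1,3), (1,6)}, so |H| = 6.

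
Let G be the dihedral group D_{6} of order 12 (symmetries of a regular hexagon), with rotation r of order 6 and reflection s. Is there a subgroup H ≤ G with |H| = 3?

Yes

3 | 12. A subgroup of order 3 is {e, r^2, r^4}.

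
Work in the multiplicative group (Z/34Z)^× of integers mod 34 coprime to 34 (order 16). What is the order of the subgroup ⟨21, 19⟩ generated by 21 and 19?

8

|⟨21⟩| = 4 and |⟨19⟩| = 8, so |H| is a multiple of lcm(4, 8) = 8 and divides |G| = 16.
Closing under the operation: H = {1, 9, 13, 15, 19, 21, 25, 33}, so |H| = 8.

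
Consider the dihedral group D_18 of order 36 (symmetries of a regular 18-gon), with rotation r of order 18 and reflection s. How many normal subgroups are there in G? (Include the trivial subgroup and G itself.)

9

G has 45 subgroups. Checking conjugation-invariance by order — order 1: 1/1 normal; order 2: 1/19 normal; order 3: 1/1 normal; order 4: 0/9 normal; order 6: 1/7 normal; order 9: 1/1 normal; order 12: 0/3 normal; order 18: 3/3 normal; order 36: 1/1 normal.
Total normal subgroups: 9.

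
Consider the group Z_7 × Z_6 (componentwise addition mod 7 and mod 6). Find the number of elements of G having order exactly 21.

An element (a,b) has order lcm(ord(a), ord(b)); count pairs with lcm equal to 21.
Enumerating gives 12 such elements.

12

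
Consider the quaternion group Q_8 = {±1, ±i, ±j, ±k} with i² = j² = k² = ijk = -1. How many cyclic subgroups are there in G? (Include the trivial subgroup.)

5

Group the elements of G by the cyclic subgroup they generate; each cyclic subgroup of order d accounts for φ(d) elements.
Cyclic subgroups by order — order 1: 1; order 2: 1; order 4: 3.
Total: 5.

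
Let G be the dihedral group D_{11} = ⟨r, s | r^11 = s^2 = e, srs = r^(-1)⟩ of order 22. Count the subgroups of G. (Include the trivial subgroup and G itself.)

|G| = 22, so by Lagrange every subgroup order divides 22. Divisors: 1, 2, 11, 22.
Subgroups by order — order 1: 1; order 2: 11; order 11: 1; order 22: 1.
Total: 1 + 11 + 1 + 1 = 14.

14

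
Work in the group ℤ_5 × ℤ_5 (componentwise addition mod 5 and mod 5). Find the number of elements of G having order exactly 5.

24

An element (a,b) has order lcm(ord(a), ord(b)); count pairs with lcm equal to 5.
Enumerating gives 24 such elements.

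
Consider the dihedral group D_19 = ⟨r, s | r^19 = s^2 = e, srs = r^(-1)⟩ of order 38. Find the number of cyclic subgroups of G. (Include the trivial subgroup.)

21

A cyclic subgroup of order d is generated by each of its φ(d) elements of order d, so the cyclic subgroups of order d number (#elements of order d)/φ(d).
Cyclic subgroups by order — order 1: 1; order 2: 19; order 19: 1.
Total: 21.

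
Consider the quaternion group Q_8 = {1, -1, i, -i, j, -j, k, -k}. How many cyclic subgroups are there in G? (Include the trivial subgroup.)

A cyclic subgroup of order d is generated by each of its φ(d) elements of order d, so the cyclic subgroups of order d number (#elements of order d)/φ(d).
Cyclic subgroups by order — order 1: 1; order 2: 1; order 4: 3.
Total: 5.

5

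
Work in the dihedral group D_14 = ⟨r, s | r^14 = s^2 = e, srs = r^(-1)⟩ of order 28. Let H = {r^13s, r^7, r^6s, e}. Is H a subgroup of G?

|H| = 4 divides |G| = 28, consistent with Lagrange.
H contains the identity, every element's inverse is in H, and H is closed under ·: it is a subgroup.

Yes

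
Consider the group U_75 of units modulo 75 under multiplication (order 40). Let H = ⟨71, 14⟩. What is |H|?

20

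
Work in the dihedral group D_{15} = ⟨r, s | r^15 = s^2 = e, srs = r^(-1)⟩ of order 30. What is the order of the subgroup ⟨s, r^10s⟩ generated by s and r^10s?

6

|⟨s⟩| = 2 and |⟨r^10s⟩| = 2, so |H| is a multiple of lcm(2, 2) = 2 and divides |G| = 30.
Closing under the operation: H = {e, r^5, r^10, s, r^5s, r^10s}, so |H| = 6.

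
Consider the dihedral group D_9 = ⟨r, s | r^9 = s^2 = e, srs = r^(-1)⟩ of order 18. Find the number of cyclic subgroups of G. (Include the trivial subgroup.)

12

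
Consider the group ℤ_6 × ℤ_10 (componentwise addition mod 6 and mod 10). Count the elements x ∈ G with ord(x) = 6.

An element (a,b) has order lcm(ord(a), ord(b)); count pairs with lcm equal to 6.
Enumerating gives 6 such elements.

6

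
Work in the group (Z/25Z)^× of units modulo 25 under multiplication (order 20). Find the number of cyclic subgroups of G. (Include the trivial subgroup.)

Each element a generates a cyclic subgroup ⟨a⟩; distinct elements may generate the same one (a cyclic group of order d has φ(d) generators).
Cyclic subgroups by order — order 1: 1; order 2: 1; order 4: 1; order 5: 1; order 10: 1; order 20: 1.
Total: 6.

6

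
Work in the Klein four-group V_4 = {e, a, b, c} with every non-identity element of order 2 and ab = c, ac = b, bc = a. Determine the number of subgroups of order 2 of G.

|G| = 4 and 2 | 4, so subgroups of order 2 are possible by Lagrange.
The subgroups of order 2 are: {e, a}; {e, b}; {e, c}.
So G has 3 subgroups of order 2.

3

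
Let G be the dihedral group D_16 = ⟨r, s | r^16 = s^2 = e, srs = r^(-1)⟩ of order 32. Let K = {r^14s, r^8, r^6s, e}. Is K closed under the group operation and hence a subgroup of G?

Yes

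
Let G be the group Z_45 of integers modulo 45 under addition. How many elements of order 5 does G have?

4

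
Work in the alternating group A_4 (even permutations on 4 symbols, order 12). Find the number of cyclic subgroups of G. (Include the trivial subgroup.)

8

Each element a generates a cyclic subgroup ⟨a⟩; distinct elements may generate the same one (a cyclic group of order d has φ(d) generators).
Cyclic subgroups by order — order 1: 1; order 2: 3; order 3: 4.
Total: 8.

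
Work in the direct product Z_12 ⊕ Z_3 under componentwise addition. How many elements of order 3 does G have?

An element (a,b) has order lcm(ord(a), ord(b)); count pairs with lcm equal to 3.
Enumerating gives 8 such elements.

8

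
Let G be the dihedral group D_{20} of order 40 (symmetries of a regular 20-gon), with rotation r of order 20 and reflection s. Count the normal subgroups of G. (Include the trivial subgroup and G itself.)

9

G has 48 subgroups. Checking conjugation-invariance by order — order 1: 1/1 normal; order 2: 1/21 normal; order 4: 1/11 normal; order 5: 1/1 normal; order 8: 0/5 normal; order 10: 1/5 normal; order 20: 3/3 normal; order 40: 1/1 normal.
Total normal subgroups: 9.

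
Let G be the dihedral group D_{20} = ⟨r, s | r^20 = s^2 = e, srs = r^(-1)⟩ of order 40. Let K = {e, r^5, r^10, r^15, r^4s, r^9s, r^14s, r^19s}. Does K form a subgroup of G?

Yes

|K| = 8 divides |G| = 40, consistent with Lagrange.
K contains the identity, every element's inverse is in K, and K is closed under ·: it is a subgroup.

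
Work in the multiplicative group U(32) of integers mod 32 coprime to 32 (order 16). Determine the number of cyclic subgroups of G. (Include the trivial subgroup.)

Group the elements of G by the cyclic subgroup they generate; each cyclic subgroup of order d accounts for φ(d) elements.
Cyclic subgroups by order — order 1: 1; order 2: 3; order 4: 2; order 8: 2.
Total: 8.

8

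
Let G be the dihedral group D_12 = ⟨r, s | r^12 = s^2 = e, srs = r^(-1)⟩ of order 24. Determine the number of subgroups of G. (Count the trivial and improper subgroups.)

|G| = 24, so by Lagrange every subgroup order divides 24. Divisors: 1, 2, 3, 4, 6, 8, 12, 24.
Subgroups by order — order 1: 1; order 2: 13; order 3: 1; order 4: 7; order 6: 5; order 8: 3; order 12: 3; order 24: 1.
Total: 1 + 13 + 1 + 7 + 5 + 3 + 3 + 1 = 34.

34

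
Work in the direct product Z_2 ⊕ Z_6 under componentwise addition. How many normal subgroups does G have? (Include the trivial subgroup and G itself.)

10

G is abelian, so every subgroup is normal.
G has 10 subgroups in total, hence 10 normal subgroups.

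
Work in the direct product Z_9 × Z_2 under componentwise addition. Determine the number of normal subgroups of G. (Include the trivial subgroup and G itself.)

6

G is abelian, so every subgroup is normal.
G has 6 subgroups in total, hence 6 normal subgroups.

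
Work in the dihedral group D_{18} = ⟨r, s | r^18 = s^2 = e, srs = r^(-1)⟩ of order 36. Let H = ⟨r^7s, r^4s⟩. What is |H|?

|⟨r^7s⟩| = 2 and |⟨r^4s⟩| = 2, so |H| is a multiple of lcm(2, 2) = 2 and divides |G| = 36.
Closing under the operation: H = {e, r^3, r^6, r^9, r^12, r^15, rs, r^4s, r^7s, r^10s, r^13s, r^16s}, so |H| = 12.

12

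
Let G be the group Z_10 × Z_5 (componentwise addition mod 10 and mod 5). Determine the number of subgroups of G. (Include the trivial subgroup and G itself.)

16

|G| = 50, so by Lagrange every subgroup order divides 50. Divisors: 1, 2, 5, 10, 25, 50.
Subgroups by order — order 1: 1; order 2: 1; order 5: 6; order 10: 6; order 25: 1; order 50: 1.
Total: 1 + 1 + 6 + 6 + 1 + 1 = 16.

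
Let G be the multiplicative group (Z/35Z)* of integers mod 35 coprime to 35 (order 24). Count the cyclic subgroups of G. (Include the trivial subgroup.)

A cyclic subgroup of order d is generated by each of its φ(d) elements of order d, so the cyclic subgroups of order d number (#elements of order d)/φ(d).
Cyclic subgroups by order — order 1: 1; order 2: 3; order 3: 1; order 4: 2; order 6: 3; order 12: 2.
Total: 12.

12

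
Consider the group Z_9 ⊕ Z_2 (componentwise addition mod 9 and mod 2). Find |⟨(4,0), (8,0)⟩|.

9

|⟨(4,0)⟩| = 9 and |⟨(8,0)⟩| = 9, so |H| is a multiple of lcm(9, 9) = 9 and divides |G| = 18.
Closing under the operation: H = {(0,0), (1,0), (2,0), (3,0), (4,0), (5,0), (6,0), (7,0), (8,0)}, so |H| = 9.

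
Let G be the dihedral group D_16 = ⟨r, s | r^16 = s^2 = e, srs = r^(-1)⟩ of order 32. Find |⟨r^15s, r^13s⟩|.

16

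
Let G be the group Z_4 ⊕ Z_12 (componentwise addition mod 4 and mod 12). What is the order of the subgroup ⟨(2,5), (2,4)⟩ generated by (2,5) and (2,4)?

24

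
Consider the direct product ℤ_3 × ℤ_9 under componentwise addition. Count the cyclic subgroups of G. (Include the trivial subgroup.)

8

A cyclic subgroup of order d is generated by each of its φ(d) elements of order d, so the cyclic subgroups of order d number (#elements of order d)/φ(d).
Cyclic subgroups by order — order 1: 1; order 3: 4; order 9: 3.
Total: 8.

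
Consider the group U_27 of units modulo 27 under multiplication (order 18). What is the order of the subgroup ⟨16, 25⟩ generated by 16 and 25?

|⟨16⟩| = 9 and |⟨25⟩| = 9, so |H| is a multiple of lcm(9, 9) = 9 and divides |G| = 18.
Closing under the operation: H = {1, 4, 7, 10, 13, 16, 19, 22, 25}, so |H| = 9.

9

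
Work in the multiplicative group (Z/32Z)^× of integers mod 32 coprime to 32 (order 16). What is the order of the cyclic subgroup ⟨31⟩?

2

Compute successive powers of 31 mod 32: 31, 1; 31^2 ≡ 1 (mod 32).
So |⟨31⟩| = 2.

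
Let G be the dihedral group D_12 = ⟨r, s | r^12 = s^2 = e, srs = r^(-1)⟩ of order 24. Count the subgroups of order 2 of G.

13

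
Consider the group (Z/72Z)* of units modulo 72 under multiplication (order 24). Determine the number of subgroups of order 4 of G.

7

|G| = 24 and 4 | 24, so subgroups of order 4 are possible by Lagrange.
The subgroups of order 4 are: {1, 17, 19, 35}; {1, 17, 37, 53}; {1, 17, 55, 71}; {1, 19, 37, 55}; … (7 in all).
So G has 7 subgroups of order 4.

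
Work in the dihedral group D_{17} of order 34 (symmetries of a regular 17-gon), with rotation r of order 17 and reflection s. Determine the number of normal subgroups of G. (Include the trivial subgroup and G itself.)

3

G has 20 subgroups. Checking conjugation-invariance by order — order 1: 1/1 normal; order 2: 0/17 normal; order 17: 1/1 normal; order 34: 1/1 normal.
Total normal subgroups: 3.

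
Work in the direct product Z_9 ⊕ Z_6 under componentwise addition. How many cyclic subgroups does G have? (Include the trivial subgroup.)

Each element a generates a cyclic subgroup ⟨a⟩; distinct elements may generate the same one (a cyclic group of order d has φ(d) generators).
Cyclic subgroups by order — order 1: 1; order 2: 1; order 3: 4; order 6: 4; order 9: 3; order 18: 3.
Total: 16.

16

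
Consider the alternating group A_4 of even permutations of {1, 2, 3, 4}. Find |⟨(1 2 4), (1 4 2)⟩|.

|⟨(1 2 4)⟩| = 3 and |⟨(1 4 2)⟩| = 3, so |H| is a multiple of lcm(3, 3) = 3 and divides |G| = 12.
Closing under the operation: H = {e, (1 2 4), (1 4 2)}, so |H| = 3.

3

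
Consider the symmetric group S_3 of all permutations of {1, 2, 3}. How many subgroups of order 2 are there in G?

3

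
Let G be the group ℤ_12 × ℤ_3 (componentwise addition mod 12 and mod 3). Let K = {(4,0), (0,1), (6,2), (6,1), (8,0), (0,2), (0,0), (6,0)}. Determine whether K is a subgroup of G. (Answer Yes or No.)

No

|K| = 8 does not divide |G| = 36, so by Lagrange K is not a subgroup.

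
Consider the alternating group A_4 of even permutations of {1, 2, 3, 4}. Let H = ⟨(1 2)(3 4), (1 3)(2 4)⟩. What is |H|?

4

|⟨(1 2)(3 4)⟩| = 2 and |⟨(1 3)(2 4)⟩| = 2, so |H| is a multiple of lcm(2, 2) = 2 and divides |G| = 12.
Closing under the operation: H = {e, (1 2)(3 4), (1 3)(2 4), (1 4)(2 3)}, so |H| = 4.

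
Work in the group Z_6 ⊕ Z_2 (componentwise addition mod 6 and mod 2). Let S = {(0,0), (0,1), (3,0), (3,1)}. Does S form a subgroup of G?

Yes

|S| = 4 divides |G| = 12, consistent with Lagrange.
S contains the identity, every element's inverse is in S, and S is closed under +: it is a subgroup.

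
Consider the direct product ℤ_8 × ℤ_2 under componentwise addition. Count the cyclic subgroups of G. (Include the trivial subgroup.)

8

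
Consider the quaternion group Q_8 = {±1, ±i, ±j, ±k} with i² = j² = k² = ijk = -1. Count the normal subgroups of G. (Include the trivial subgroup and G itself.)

6

G has 6 subgroups. Checking conjugation-invariance by order — order 1: 1/1 normal; order 2: 1/1 normal; order 4: 3/3 normal; order 8: 1/1 normal.
Total normal subgroups: 6.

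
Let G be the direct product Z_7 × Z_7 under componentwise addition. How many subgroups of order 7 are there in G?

|G| = 49 and 7 | 49, so subgroups of order 7 are possible by Lagrange.
The subgroups of order 7 are: {(0,0), (0,1), (0,2), (0,3), (0,4), (0,5), (0,6)}; {(0,0), (1,0), (2,0), (3,0), (4,0), (5,0), (6,0)}; {(0,0), (1,1), (2,2), (3,3), (4,4), (5,5), (6,6)}; {(0,0), (1,2), (2,4), (3,6), (4,1), (5,3), (6,5)}; … (8 in all).
So G has 8 subgroups of order 7.

8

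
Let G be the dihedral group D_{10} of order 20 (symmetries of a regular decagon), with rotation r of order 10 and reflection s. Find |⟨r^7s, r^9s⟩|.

10

|⟨r^7s⟩| = 2 and |⟨r^9s⟩| = 2, so |H| is a multiple of lcm(2, 2) = 2 and divides |G| = 20.
Closing under the operation: H = {e, r^2, r^4, r^6, r^8, rs, r^3s, r^5s, r^7s, r^9s}, so |H| = 10.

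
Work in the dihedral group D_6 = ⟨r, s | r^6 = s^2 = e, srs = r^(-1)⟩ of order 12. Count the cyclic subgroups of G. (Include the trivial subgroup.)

10

Each element a generates a cyclic subgroup ⟨a⟩; distinct elements may generate the same one (a cyclic group of order d has φ(d) generators).
Cyclic subgroups by order — order 1: 1; order 2: 7; order 3: 1; order 6: 1.
Total: 10.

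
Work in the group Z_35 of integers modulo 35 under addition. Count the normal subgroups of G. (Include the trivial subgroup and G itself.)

4

G is abelian, so every subgroup is normal.
G has 4 subgroups in total, hence 4 normal subgroups.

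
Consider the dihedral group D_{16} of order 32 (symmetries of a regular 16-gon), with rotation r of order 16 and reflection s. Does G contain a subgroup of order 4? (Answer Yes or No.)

Yes

4 | 32. A subgroup of order 4 is {e, r^8, r^2s, r^10s}.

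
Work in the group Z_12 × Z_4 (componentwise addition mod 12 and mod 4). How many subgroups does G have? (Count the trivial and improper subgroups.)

|G| = 48, so by Lagrange every subgroup order divides 48. Divisors: 1, 2, 3, 4, 6, 8, 12, 16, 24, 48.
Subgroups by order — order 1: 1; order 2: 3; order 3: 1; order 4: 7; order 6: 3; order 8: 3; order 12: 7; order 16: 1; order 24: 3; order 48: 1.
Total: 1 + 3 + 1 + 7 + 3 + 3 + 7 + 1 + 3 + 1 = 30.

30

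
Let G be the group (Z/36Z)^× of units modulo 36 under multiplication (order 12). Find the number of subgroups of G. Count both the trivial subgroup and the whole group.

10

|G| = 12, so by Lagrange every subgroup order divides 12. Divisors: 1, 2, 3, 4, 6, 12.
Subgroups by order — order 1: 1; order 2: 3; order 3: 1; order 4: 1; order 6: 3; order 12: 1.
Total: 1 + 3 + 1 + 1 + 3 + 1 = 10.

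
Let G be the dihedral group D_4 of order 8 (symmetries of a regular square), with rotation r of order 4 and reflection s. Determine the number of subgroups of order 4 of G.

3

|G| = 8 and 4 | 8, so subgroups of order 4 are possible by Lagrange.
The subgroups of order 4 are: {e, r, r^2, r^3}; {e, r^2, s, r^2s}; {e, r^2, rs, r^3s}.
So G has 3 subgroups of order 4.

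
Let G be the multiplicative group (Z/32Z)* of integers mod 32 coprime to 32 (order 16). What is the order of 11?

Compute successive powers of 11 mod 32: 11, 25, 19, 17, 27, 9, 3, 1; 11^8 ≡ 1 (mod 32).
So |⟨11⟩| = 8.

8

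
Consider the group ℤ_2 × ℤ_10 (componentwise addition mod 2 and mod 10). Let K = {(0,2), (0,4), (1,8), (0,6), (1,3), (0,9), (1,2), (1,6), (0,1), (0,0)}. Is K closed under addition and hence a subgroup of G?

No

(0,2) ∈ K but its inverse (0,8) ∉ K, so K is not a subgroup.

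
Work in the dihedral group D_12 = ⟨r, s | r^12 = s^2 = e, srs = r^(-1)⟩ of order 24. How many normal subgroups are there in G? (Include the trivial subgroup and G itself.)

9

G has 34 subgroups. Checking conjugation-invariance by order — order 1: 1/1 normal; order 2: 1/13 normal; order 3: 1/1 normal; order 4: 1/7 normal; order 6: 1/5 normal; order 8: 0/3 normal; order 12: 3/3 normal; order 24: 1/1 normal.
Total normal subgroups: 9.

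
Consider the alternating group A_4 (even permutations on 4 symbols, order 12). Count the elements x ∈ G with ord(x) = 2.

3

The elements of order 2 are: (1 2)(3 4), (1 3)(2 4), (1 4)(2 3).
That's 3.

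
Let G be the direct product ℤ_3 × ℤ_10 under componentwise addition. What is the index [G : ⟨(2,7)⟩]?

1

|⟨(2,7)⟩| = 30 and |G| = 30.
By Lagrange, [G : H] = |G|/|H| = 30/30 = 1.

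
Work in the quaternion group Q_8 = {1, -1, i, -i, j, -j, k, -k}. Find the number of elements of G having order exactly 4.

6

The elements of order 4 are: i, -i, j, -j, k, -k.
That's 6.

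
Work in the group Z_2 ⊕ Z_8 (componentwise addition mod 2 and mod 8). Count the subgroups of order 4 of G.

3

|G| = 16 and 4 | 16, so subgroups of order 4 are possible by Lagrange.
The subgroups of order 4 are: {(0,0), (0,2), (0,4), (0,6)}; {(0,0), (0,4), (1,0), (1,4)}; {(0,0), (0,4), (1,2), (1,6)}.
So G has 3 subgroups of order 4.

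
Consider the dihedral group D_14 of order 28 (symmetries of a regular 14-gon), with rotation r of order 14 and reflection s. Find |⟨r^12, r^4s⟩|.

|⟨r^12⟩| = 7 and |⟨r^4s⟩| = 2, so |H| is a multiple of lcm(7, 2) = 14 and divides |G| = 28.
Closing under the operation: H = {e, r^2, r^4, r^6, r^8, r^10, r^12, s, r^2s, r^4s, r^6s, r^8s, r^10s, r^12s}, so |H| = 14.

14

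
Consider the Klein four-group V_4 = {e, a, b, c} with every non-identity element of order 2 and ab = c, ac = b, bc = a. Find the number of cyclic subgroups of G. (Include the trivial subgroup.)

4

Group the elements of G by the cyclic subgroup they generate; each cyclic subgroup of order d accounts for φ(d) elements.
Cyclic subgroups by order — order 1: 1; order 2: 3.
Total: 4.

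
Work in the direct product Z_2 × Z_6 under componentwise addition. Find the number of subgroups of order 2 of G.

3

|G| = 12 and 2 | 12, so subgroups of order 2 are possible by Lagrange.
The subgroups of order 2 are: {(0,0), (0,3)}; {(0,0), (1,0)}; {(0,0), (1,3)}.
So G has 3 subgroups of order 2.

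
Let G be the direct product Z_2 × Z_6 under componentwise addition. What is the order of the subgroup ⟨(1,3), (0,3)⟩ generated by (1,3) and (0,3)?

4

|⟨(1,3)⟩| = 2 and |⟨(0,3)⟩| = 2, so |H| is a multiple of lcm(2, 2) = 2 and divides |G| = 12.
Closing under the operation: H = {(0,0), (0,3), (1,0), (1,3)}, so |H| = 4.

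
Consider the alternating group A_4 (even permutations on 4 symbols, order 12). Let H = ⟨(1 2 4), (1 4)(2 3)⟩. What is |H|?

12

|⟨(1 2 4)⟩| = 3 and |⟨(1 4)(2 3)⟩| = 2, so |H| is a multiple of lcm(3, 2) = 6 and divides |G| = 12.
Closing {(1 2 4), (1 4)(2 3)} under the group operation gives all of G, so |H| = 12.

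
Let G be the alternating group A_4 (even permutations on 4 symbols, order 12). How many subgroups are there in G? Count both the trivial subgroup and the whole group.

10

|G| = 12, so by Lagrange every subgroup order divides 12. Divisors: 1, 2, 3, 4, 6, 12.
Subgroups by order — order 1: 1; order 2: 3; order 3: 4; order 4: 1; order 6: 0; order 12: 1.
Total: 1 + 3 + 4 + 1 + 0 + 1 = 10.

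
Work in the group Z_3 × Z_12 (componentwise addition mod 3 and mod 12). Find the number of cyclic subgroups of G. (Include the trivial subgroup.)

15

A cyclic subgroup of order d is generated by each of its φ(d) elements of order d, so the cyclic subgroups of order d number (#elements of order d)/φ(d).
Cyclic subgroups by order — order 1: 1; order 2: 1; order 3: 4; order 4: 1; order 6: 4; order 12: 4.
Total: 15.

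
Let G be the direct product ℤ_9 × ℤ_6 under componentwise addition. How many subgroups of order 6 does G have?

4

|G| = 54 and 6 | 54, so subgroups of order 6 are possible by Lagrange.
The subgroups of order 6 are: {(0,0), (0,1), (0,2), (0,3), (0,4), (0,5)}; {(0,0), (0,3), (3,0), (3,3), (6,0), (6,3)}; {(0,0), (0,3), (3,1), (3,4), (6,2), (6,5)}; {(0,0), (0,3), (3,2), (3,5), (6,1), (6,4)}.
So G has 4 subgroups of order 6.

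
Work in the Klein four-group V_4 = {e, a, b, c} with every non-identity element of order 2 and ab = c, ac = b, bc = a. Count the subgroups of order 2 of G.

|G| = 4 and 2 | 4, so subgroups of order 2 are possible by Lagrange.
The subgroups of order 2 are: {e, a}; {e, b}; {e, c}.
So G has 3 subgroups of order 2.

3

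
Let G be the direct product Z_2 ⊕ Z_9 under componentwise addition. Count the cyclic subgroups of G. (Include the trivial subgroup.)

Each element a generates a cyclic subgroup ⟨a⟩; distinct elements may generate the same one (a cyclic group of order d has φ(d) generators).
Cyclic subgroups by order — order 1: 1; order 2: 1; order 3: 1; order 6: 1; order 9: 1; order 18: 1.
Total: 6.

6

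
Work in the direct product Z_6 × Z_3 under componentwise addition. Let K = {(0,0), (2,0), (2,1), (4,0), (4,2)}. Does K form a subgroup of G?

No

|K| = 5 does not divide |G| = 18, so by Lagrange K is not a subgroup.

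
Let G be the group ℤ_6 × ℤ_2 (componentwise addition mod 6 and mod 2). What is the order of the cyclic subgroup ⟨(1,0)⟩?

The order of (1,0) in Z_6 × Z_2 is lcm(ord(1) in Z_6, ord(0) in Z_2).
ord(1) = 6 and ord(0) = 1, so |⟨(1,0)⟩| = lcm(6, 1) = 6.

6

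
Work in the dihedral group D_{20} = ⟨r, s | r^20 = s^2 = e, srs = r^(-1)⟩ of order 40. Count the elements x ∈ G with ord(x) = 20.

8

The elements of order 20 are: r, r^3, r^7, r^9, r^11, r^13, r^17, r^19.
That's 8.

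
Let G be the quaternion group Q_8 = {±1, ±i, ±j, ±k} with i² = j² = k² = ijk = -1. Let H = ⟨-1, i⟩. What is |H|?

|⟨-1⟩| = 2 and |⟨i⟩| = 4, so |H| is a multiple of lcm(2, 4) = 4 and divides |G| = 8.
Closing under the operation: H = {1, -1, i, -i}, so |H| = 4.

4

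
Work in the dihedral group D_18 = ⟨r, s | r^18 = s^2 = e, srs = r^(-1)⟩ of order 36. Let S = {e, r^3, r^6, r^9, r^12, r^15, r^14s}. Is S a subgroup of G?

|S| = 7 does not divide |G| = 36, so by Lagrange S is not a subgroup.

No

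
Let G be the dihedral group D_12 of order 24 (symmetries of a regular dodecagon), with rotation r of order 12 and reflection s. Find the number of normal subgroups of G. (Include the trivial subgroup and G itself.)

9

G has 34 subgroups. Checking conjugation-invariance by order — order 1: 1/1 normal; order 2: 1/13 normal; order 3: 1/1 normal; order 4: 1/7 normal; order 6: 1/5 normal; order 8: 0/3 normal; order 12: 3/3 normal; order 24: 1/1 normal.
Total normal subgroups: 9.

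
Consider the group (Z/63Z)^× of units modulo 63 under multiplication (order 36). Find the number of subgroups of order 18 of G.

|G| = 36 and 18 | 36, so subgroups of order 18 are possible by Lagrange.
The subgroups of order 18 are: {1, 4, 10, 13, 16, 19, 22, 25, 31, 34, 37, 40, 43, 46, 52, 55, 58, 61}; {1, 2, 4, 8, 11, 16, 22, 23, 25, 29, 32, 37, 43, 44, 46, 50, 53, 58}; {1, 4, 5, 16, 17, 20, 22, 25, 26, 37, 38, 41, 43, 46, 47, 58, 59, 62}.
So G has 3 subgroups of order 18.

3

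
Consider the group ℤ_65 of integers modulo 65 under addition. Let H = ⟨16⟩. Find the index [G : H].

1

|⟨16⟩| = 65 and |G| = 65.
By Lagrange, [G : H] = |G|/|H| = 65/65 = 1.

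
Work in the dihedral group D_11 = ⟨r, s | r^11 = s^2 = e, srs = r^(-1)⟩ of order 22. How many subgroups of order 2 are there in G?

11

|G| = 22 and 2 | 22, so subgroups of order 2 are possible by Lagrange.
The subgroups of order 2 are: {e, r^10s}; {e, r^2s}; {e, r^3s}; {e, r^4s}; … (11 in all).
So G has 11 subgroups of order 2.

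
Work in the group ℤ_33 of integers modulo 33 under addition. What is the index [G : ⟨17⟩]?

1

|⟨17⟩| = 33 and |G| = 33.
By Lagrange, [G : H] = |G|/|H| = 33/33 = 1.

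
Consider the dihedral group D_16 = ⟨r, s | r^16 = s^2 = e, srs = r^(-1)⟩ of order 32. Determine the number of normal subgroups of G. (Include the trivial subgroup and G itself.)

G has 36 subgroups. Checking conjugation-invariance by order — order 1: 1/1 normal; order 2: 1/17 normal; order 4: 1/9 normal; order 8: 1/5 normal; order 16: 3/3 normal; order 32: 1/1 normal.
Total normal subgroups: 8.

8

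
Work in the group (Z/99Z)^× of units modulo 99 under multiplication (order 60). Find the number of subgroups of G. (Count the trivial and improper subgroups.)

20

|G| = 60, so by Lagrange every subgroup order divides 60. Divisors: 1, 2, 3, 4, 5, 6, 10, 12, 15, 20, 30, 60.
Subgroups by order — order 1: 1; order 2: 3; order 3: 1; order 4: 1; order 5: 1; order 6: 3; order 10: 3; order 12: 1; order 15: 1; order 20: 1; order 30: 3; order 60: 1.
Total: 1 + 3 + 1 + 1 + 1 + 3 + 3 + 1 + 1 + 1 + 3 + 1 = 20.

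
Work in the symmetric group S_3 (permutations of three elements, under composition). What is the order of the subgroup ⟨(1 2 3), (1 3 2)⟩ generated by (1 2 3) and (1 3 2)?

3

|⟨(1 2 3)⟩| = 3 and |⟨(1 3 2)⟩| = 3, so |H| is a multiple of lcm(3, 3) = 3 and divides |G| = 6.
Closing under the operation: H = {e, (1 2 3), (1 3 2)}, so |H| = 3.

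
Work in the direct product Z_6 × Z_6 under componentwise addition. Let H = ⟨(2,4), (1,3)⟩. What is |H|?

18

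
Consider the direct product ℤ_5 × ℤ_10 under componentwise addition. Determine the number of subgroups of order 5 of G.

|G| = 50 and 5 | 50, so subgroups of order 5 are possible by Lagrange.
The subgroups of order 5 are: {(0,0), (0,2), (0,4), (0,6), (0,8)}; {(0,0), (1,0), (2,0), (3,0), (4,0)}; {(0,0), (1,2), (2,4), (3,6), (4,8)}; {(0,0), (1,4), (2,8), (3,2), (4,6)}; … (6 in all).
So G has 6 subgroups of order 5.

6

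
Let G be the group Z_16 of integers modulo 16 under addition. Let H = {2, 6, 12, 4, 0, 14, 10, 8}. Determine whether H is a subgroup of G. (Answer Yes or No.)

|H| = 8 divides |G| = 16, consistent with Lagrange.
H contains the identity, every element's inverse is in H, and H is closed under +: it is a subgroup.
In fact H = ⟨2⟩.

Yes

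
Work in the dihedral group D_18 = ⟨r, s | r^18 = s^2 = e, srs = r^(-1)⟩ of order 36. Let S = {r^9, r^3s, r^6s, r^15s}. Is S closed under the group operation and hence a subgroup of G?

The identity e ∉ S, so S is not a subgroup.

No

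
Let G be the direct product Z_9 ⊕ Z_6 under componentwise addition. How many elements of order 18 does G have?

An element (a,b) has order lcm(ord(a), ord(b)); count pairs with lcm equal to 18.
Enumerating gives 18 such elements.

18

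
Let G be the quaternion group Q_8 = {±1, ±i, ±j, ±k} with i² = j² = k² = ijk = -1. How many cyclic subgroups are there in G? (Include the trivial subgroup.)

5

A cyclic subgroup of order d is generated by each of its φ(d) elements of order d, so the cyclic subgroups of order d number (#elements of order d)/φ(d).
Cyclic subgroups by order — order 1: 1; order 2: 1; order 4: 3.
Total: 5.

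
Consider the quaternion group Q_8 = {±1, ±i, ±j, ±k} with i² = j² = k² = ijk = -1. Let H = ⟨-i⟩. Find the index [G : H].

2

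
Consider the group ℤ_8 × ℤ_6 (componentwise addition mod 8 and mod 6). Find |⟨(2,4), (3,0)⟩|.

24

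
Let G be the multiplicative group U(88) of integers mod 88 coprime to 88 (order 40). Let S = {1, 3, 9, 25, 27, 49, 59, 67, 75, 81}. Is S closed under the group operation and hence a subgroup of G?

Yes

|S| = 10 divides |G| = 40, consistent with Lagrange.
S contains the identity, every element's inverse is in S, and S is closed under ·: it is a subgroup.
In fact S = ⟨3⟩.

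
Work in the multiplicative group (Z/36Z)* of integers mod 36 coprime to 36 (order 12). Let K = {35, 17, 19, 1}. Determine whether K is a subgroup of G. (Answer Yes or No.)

Yes

|K| = 4 divides |G| = 12, consistent with Lagrange.
K contains the identity, every element's inverse is in K, and K is closed under ·: it is a subgroup.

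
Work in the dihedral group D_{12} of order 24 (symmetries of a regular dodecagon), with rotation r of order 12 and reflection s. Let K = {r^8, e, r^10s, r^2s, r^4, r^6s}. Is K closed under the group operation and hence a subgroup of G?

|K| = 6 divides |G| = 24, consistent with Lagrange.
K contains the identity, every element's inverse is in K, and K is closed under ·: it is a subgroup.

Yes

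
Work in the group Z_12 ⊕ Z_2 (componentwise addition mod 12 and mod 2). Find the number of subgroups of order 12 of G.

3

|G| = 24 and 12 | 24, so subgroups of order 12 are possible by Lagrange.
The subgroups of order 12 are: {(0,0), (0,1), (2,0), (2,1), (4,0), (4,1), (6,0), (6,1), (8,0), (8,1), (10,0), (10,1)}; {(0,0), (1,0), (2,0), (3,0), (4,0), (5,0), (6,0), (7,0), (8,0), (9,0), (10,0), (11,0)}; {(0,0), (1,1), (2,0), (3,1), (4,0), (5,1), (6,0), (7,1), (8,0), (9,1), (10,0), (11,1)}.
So G has 3 subgroups of order 12.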